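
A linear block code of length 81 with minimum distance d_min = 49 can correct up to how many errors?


Correction capability = floor((d-1)/2) = floor((49-1)/2) = 24

24 errors


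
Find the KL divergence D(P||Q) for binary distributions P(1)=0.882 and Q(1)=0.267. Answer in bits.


KL = p*log2(p/q) + (1-p)*log2((1-p)/(1-q)) = 0.882*log2(0.882/0.267) + 0.118*log2(0.118/0.733) = 1.2096

1.2096 bits


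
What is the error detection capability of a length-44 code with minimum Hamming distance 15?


Detection capability = d_min - 1 = 15 - 1 = 14

14 errors


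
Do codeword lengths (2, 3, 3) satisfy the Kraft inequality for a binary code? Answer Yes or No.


Kraft sum = sum(2^(-l_i)) = 0.5, need <= 1. Result: satisfied (a binary prefix-free code with these lengths exists)

Yes


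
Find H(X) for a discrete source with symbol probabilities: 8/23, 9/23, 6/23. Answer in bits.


H = -sum(p_i * log2(p_i)). Terms: -(8/23)*log2(8/23) = 0.529935; -(9/23)*log2(9/23) = 0.529684; -(6/23)*log2(6/23) = 0.505722. H = 0.529935 + 0.529684 + 0.505722 = 1.5653

1.5653 bits


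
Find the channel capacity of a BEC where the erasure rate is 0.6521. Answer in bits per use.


C = 1 - epsilon = 1 - 0.6521 = 0.3479

0.3479 bits


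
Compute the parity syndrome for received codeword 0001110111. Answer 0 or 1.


Syndrome = XOR of all bits = 0 XOR 0 XOR 0 XOR 1 XOR 1 XOR 1 XOR 0 XOR 1 XOR 1 XOR 1 = 0

0


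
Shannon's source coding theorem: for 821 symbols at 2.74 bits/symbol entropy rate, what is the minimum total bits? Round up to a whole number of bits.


Minimum bits >= n * H = 821 * 2.74 = 2249.54, rounded up to a whole number of bits = 2250

2250 bits


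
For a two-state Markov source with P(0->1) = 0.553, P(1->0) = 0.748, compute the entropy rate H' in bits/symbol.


Stationary distribution: pi_0 = p10/(p01+p10) = 0.5749, pi_1 = 0.4251. Entropy rate H' = pi_0*H(p01) + pi_1*H(p10) = 0.5749*0.9919 + 0.4251*0.8144 = 0.9165

0.9165 bits/symbol


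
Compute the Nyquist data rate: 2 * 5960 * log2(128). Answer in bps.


Rate = 2 * B * log2(M) = 2 * 5960 * 7.0 = 83440.0

83440.0 bps


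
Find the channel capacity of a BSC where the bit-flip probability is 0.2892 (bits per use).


H(p) = -p*log2(p) - (1-p)*log2(1-p) = -0.2892*log2(0.2892) - 0.7108*log2(0.7108) = 0.517628 + 0.350058 = 0.8677. C = 1 - H(p) = 1 - 0.8677 = 0.1323

0.1323 bits


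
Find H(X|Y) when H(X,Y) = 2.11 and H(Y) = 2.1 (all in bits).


H(X|Y) = H(X,Y) - H(Y) = 2.11 - 2.1 = 0.01

0.01 bits


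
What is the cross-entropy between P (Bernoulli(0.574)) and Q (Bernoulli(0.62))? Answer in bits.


H(P,Q) = -p*log2(q) - (1-p)*log2(1-q). -0.574*log2(0.62) = 0.395865; -0.426*log2(0.38) = 0.594666. H(P,Q) = 0.395865 + 0.594666 = 0.9905

0.9905 bits


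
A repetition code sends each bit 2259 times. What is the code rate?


Rate = k/n = 1/2259

1/2259


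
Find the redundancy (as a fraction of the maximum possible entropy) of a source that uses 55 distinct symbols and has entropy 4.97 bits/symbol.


H_max = log2(K) = log2(55) = 5.7814 bits/symbol. Redundancy = 1 - H/H_max = 1 - 4.97/5.7814 = 1 - 0.8597 = 0.1403

0.1403


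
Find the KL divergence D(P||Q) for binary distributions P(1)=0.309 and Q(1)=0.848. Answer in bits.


KL = p*log2(p/q) + (1-p)*log2((1-p)/(1-q)) = 0.309*log2(0.309/0.848) + 0.691*log2(0.691/0.152) = 1.0595

1.0595 bits


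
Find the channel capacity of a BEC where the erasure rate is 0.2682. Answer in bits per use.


C = 1 - epsilon = 1 - 0.2682 = 0.7318

0.7318 bits


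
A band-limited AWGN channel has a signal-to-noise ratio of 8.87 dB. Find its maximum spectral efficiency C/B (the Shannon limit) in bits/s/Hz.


SNR_linear = 10^(8.87/10) = 7.709; C/B = log2(1 + SNR_linear) = log2(1 + 7.709) = 3.1225

3.1225 bits/s/Hz


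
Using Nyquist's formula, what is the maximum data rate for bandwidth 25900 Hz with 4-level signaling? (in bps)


Rate = 2 * B * log2(M) = 2 * 25900 * 2.0 = 103600.0

103600.0 bps


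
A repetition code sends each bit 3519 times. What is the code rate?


Rate = k/n = 1/3519

1/3519


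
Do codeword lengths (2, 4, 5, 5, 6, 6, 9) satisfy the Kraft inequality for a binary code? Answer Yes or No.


Kraft sum = sum(2^(-l_i)) = 0.4082, need <= 1. Result: satisfied (a binary prefix-free code with these lengths exists)

Yes


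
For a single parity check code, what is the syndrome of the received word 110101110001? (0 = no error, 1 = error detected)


Syndrome = XOR of all bits = 1 XOR 1 XOR 0 XOR 1 XOR 0 XOR 1 XOR 1 XOR 1 XOR 0 XOR 0 XOR 0 XOR 1 = 1

1


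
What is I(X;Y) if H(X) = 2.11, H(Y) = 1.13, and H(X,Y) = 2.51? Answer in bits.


I(X;Y) = H(X) + H(Y) - H(X,Y) = 2.11 + 1.13 - 2.51 = 0.73

0.73 bits


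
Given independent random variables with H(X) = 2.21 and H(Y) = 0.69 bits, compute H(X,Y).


For independent variables, H(X,Y) = H(X) + H(Y) = 2.21 + 0.69 = 2.9

2.9 bits


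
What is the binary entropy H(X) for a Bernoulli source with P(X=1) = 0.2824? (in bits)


H = -p*log2(p) - (1-p)*log2(1-p). -0.2824*log2(0.2824) = 0.515151; -0.7176*log2(0.7176) = 0.343550. H = 0.515151 + 0.343550 = 0.8587

0.8587 bits


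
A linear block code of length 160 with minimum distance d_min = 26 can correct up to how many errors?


Correction capability = floor((d-1)/2) = floor((26-1)/2) = 12

12 errors


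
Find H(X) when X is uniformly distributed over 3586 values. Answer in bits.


H = log2(n) = log2(3586) = 11.8082

11.8082 bits


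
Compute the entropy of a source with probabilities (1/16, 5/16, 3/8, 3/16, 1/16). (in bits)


H = -sum(p_i * log2(p_i)). Terms: -(1/16)*log2(1/16) = 0.250000; -(5/16)*log2(5/16) = 0.524397; -(3/8)*log2(3/8) = 0.530639; -(3/16)*log2(3/16) = 0.452820; -(1/16)*log2(1/16) = 0.250000. H = 0.250000 + 0.524397 + 0.530639 + 0.452820 + 0.250000 = 2.0079

2.0079 bits


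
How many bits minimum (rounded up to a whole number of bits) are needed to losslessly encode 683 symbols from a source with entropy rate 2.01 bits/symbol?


Minimum bits >= n * H = 683 * 2.01 = 1372.83, rounded up to a whole number of bits = 1373

1373 bits


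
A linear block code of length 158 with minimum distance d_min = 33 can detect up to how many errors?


Detection capability = d_min - 1 = 33 - 1 = 32

32 errors


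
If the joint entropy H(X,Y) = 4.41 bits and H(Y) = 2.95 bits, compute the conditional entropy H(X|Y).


H(X|Y) = H(X,Y) - H(Y) = 4.41 - 2.95 = 1.46

1.46 bits


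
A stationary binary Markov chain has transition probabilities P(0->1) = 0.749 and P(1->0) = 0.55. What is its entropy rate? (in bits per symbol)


Stationary distribution: pi_0 = p10/(p01+p10) = 0.4234, pi_1 = 0.5766. Entropy rate H' = pi_0*H(p01) + pi_1*H(p10) = 0.4234*0.8129 + 0.5766*0.9928 = 0.9166

0.9166 bits/symbol


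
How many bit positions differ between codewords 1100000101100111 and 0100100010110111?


Count differing positions: ^ . . . ^ . . ^ ^ ^ . ^ . . . . = 6 differences

6


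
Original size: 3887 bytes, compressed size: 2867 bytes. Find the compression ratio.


Ratio = original / compressed = 3887 / 2867 = 1.3558

1.3558


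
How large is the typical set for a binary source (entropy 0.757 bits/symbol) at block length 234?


log2|A_typical| = nH = 234 * 0.757 = 177.138, so |A_typical| ~ 2^177.138 = 2.108e+53

2.108e+53


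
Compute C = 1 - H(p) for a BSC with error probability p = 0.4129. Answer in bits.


H(p) = -p*log2(p) - (1-p)*log2(1-p) = -0.4129*log2(0.4129) - 0.5871*log2(0.5871) = 0.526916 + 0.451082 = 0.978. C = 1 - H(p) = 1 - 0.978 = 0.022

0.022 bits


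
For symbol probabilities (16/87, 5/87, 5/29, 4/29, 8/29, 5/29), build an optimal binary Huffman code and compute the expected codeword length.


Huffman construction (repeatedly merge the two least-probable nodes; each merge adds 1 bit to every symbol beneath it): 5/87 + 4/29 = 17/87; 5/29 + 5/29 = 10/29; 16/87 + 17/87 = 11/29; 8/29 + 10/29 = 18/29; 11/29 + 18/29 = 1. Resulting codeword lengths (in the order the probabilities were given): (2, 3, 3, 3, 2, 3). L_avg = sum(p_i * l_i) = 16/87*2 + 5/87*3 + 5/29*3 + 4/29*3 + 8/29*2 + 5/29*3 = 221/87 = 2.5402

2.5402 bits


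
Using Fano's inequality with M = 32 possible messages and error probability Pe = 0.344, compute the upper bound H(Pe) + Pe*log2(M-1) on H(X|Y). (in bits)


H(Pe) = -Pe*log2(Pe) - (1-Pe)*log2(1-Pe) = -0.344*log2(0.344) - 0.656*log2(0.656) = 0.529595 + 0.399000 = 0.9286. Pe*log2(M-1) = 0.344*log2(31) = 1.704244. Bound = H(Pe) + Pe*log2(M-1) = 0.529595 + 0.399000 + 1.704244 = 2.6328

2.6328 bits


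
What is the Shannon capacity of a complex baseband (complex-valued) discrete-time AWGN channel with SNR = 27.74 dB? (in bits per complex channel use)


SNR_linear = 10^(27.74/10) = 594.2922; C = log2(1 + SNR_linear) = log2(1 + 594.2922) = 9.2175

9.2175 bits/channel use


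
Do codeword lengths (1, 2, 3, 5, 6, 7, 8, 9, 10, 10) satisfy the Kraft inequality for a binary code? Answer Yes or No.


Kraft sum = sum(2^(-l_i)) = 0.9375, need <= 1. Result: satisfied (a binary prefix-free code with these lengths exists)

Yes


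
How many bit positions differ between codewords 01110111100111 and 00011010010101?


Count differing positions: . ^ ^ . ^ ^ . ^ ^ ^ . . ^ . = 8 differences

8


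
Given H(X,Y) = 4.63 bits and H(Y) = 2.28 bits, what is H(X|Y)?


H(X|Y) = H(X,Y) - H(Y) = 4.63 - 2.28 = 2.35

2.35 bits


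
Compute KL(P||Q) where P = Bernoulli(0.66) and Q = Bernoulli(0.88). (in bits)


KL = p*log2(p/q) + (1-p)*log2((1-p)/(1-q)) = 0.66*log2(0.66/0.88) + 0.34*log2(0.34/0.12) = 0.2369

0.2369 bits


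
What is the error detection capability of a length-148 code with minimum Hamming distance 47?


Detection capability = d_min - 1 = 47 - 1 = 46

46 errors


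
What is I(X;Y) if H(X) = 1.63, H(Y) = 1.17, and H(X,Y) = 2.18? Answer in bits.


I(X;Y) = H(X) + H(Y) - H(X,Y) = 1.63 + 1.17 - 2.18 = 0.62

0.62 bits


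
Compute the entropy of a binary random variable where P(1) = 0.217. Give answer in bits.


H = -p*log2(p) - (1-p)*log2(1-p). -0.217*log2(0.217) = 0.478319; -0.783*log2(0.783) = 0.276333. H = 0.478319 + 0.276333 = 0.7547

0.7547 bits


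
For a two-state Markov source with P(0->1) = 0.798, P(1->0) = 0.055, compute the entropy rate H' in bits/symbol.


Stationary distribution: pi_0 = p10/(p01+p10) = 0.0645, pi_1 = 0.9355. Entropy rate H' = pi_0*H(p01) + pi_1*H(p10) = 0.0645*0.7259 + 0.9355*0.3073 = 0.3343

0.3343 bits/symbol


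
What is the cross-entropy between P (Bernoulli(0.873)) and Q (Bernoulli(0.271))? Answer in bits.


H(P,Q) = -p*log2(q) - (1-p)*log2(1-q). -0.873*log2(0.271) = 1.644414; -0.127*log2(0.729) = 0.057913. H(P,Q) = 1.644414 + 0.057913 = 1.7023

1.7023 bits


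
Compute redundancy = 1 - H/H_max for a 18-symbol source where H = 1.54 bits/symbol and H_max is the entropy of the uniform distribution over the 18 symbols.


H_max = log2(K) = log2(18) = 4.1699 bits/symbol. Redundancy = 1 - H/H_max = 1 - 1.54/4.1699 = 1 - 0.3693 = 0.6307

0.6307


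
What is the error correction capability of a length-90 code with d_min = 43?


Correction capability = floor((d-1)/2) = floor((43-1)/2) = 21

21 errors


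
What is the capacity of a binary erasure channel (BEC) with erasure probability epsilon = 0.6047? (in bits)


C = 1 - epsilon = 1 - 0.6047 = 0.3953

0.3953 bits


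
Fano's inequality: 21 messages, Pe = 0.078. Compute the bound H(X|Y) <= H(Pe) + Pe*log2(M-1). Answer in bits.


H(Pe) = -Pe*log2(Pe) - (1-Pe)*log2(1-Pe) = -0.078*log2(0.078) - 0.922*log2(0.922) = 0.287070 + 0.108023 = 0.3951. Pe*log2(M-1) = 0.078*log2(20) = 0.337110. Bound = H(Pe) + Pe*log2(M-1) = 0.287070 + 0.108023 + 0.337110 = 0.7322

0.7322 bits


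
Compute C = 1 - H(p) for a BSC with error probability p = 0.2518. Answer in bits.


H(p) = -p*log2(p) - (1-p)*log2(1-p) = -0.2518*log2(0.2518) - 0.7482*log2(0.7482) = 0.500994 + 0.313125 = 0.8141. C = 1 - H(p) = 1 - 0.8141 = 0.1859

0.1859 bits


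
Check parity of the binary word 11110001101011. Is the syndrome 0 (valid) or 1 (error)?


Syndrome = XOR of all bits = 1 XOR 1 XOR 1 XOR 1 XOR 0 XOR 0 XOR 0 XOR 1 XOR 1 XOR 0 XOR 1 XOR 0 XOR 1 XOR 1 = 1

1


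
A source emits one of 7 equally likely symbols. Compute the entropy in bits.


H = log2(n) = log2(7) = 2.8074

2.8074 bits


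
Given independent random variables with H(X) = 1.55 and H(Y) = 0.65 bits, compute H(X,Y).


For independent variables, H(X,Y) = H(X) + H(Y) = 1.55 + 0.65 = 2.2

2.2 bits


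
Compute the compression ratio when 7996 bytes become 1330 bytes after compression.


Ratio = original / compressed = 7996 / 1330 = 6.012

6.012


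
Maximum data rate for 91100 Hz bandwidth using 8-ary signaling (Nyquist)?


Rate = 2 * B * log2(M) = 2 * 91100 * 3.0 = 546600.0

546600.0 bps


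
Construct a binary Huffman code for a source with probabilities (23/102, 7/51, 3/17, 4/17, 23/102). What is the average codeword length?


Huffman construction (repeatedly merge the two least-probable nodes; each merge adds 1 bit to every symbol beneath it): 7/51 + 3/17 = 16/51; 23/102 + 23/102 = 23/51; 4/17 + 16/51 = 28/51; 23/51 + 28/51 = 1. Resulting codeword lengths (in the order the probabilities were given): (2, 3, 3, 2, 2). L_avg = sum(p_i * l_i) = 23/102*2 + 7/51*3 + 3/17*3 + 4/17*2 + 23/102*2 = 118/51 = 2.3137

2.3137 bits


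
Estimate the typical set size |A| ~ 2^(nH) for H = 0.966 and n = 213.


log2|A_typical| = nH = 213 * 0.966 = 205.758, so |A_typical| ~ 2^205.758 = 8.696e+61

8.696e+61


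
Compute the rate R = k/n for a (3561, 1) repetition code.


Rate = k/n = 1/3561

1/3561


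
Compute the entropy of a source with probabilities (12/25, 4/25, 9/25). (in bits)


H = -sum(p_i * log2(p_i)). Terms: -(12/25)*log2(12/25) = 0.508269; -(4/25)*log2(4/25) = 0.423017; -(9/25)*log2(9/25) = 0.530615. H = 0.508269 + 0.423017 + 0.530615 = 1.4619

1.4619 bits


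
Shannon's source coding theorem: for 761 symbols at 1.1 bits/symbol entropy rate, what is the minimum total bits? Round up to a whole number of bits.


Minimum bits >= n * H = 761 * 1.1 = 837.1, rounded up to a whole number of bits = 838

838 bits


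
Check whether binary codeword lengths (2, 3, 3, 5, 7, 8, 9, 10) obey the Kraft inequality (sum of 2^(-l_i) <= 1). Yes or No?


Kraft sum = sum(2^(-l_i)) = 0.5459, need <= 1. Result: satisfied (a binary prefix-free code with these lengths exists)

Yes


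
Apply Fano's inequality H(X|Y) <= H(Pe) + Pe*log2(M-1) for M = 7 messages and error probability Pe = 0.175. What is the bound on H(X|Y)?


H(Pe) = -Pe*log2(Pe) - (1-Pe)*log2(1-Pe) = -0.175*log2(0.175) - 0.825*log2(0.825) = 0.440050 + 0.228966 = 0.669. Pe*log2(M-1) = 0.175*log2(6) = 0.452368. Bound = H(Pe) + Pe*log2(M-1) = 0.440050 + 0.228966 + 0.452368 = 1.1214

1.1214 bits


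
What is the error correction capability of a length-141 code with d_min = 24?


Correction capability = floor((d-1)/2) = floor((24-1)/2) = 11

11 errors


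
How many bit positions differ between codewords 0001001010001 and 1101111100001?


Count differing positions: ^ ^ . . ^ ^ . ^ ^ . . . . = 6 differences

6


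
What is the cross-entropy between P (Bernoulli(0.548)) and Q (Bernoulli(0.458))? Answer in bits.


H(P,Q) = -p*log2(q) - (1-p)*log2(1-q). -0.548*log2(0.458) = 0.617366; -0.452*log2(0.542) = 0.399403. H(P,Q) = 0.617366 + 0.399403 = 1.0168

1.0168 bits


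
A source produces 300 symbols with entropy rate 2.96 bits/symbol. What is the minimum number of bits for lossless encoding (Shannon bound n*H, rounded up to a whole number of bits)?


Minimum bits >= n * H = 300 * 2.96 = 888.0, rounded up to a whole number of bits = 888

888 bits


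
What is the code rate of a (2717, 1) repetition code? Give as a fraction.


Rate = k/n = 1/2717

1/2717


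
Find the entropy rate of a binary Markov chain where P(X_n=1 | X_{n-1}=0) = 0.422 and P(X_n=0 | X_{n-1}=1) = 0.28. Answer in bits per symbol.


Stationary distribution: pi_0 = p10/(p01+p10) = 0.3989, pi_1 = 0.6011. Entropy rate H' = pi_0*H(p01) + pi_1*H(p10) = 0.3989*0.9824 + 0.6011*0.8555 = 0.9061

0.9061 bits/symbol


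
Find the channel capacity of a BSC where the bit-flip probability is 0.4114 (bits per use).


H(p) = -p*log2(p) - (1-p)*log2(1-p) = -0.4114*log2(0.4114) - 0.5886*log2(0.5886) = 0.527162 + 0.450067 = 0.9772. C = 1 - H(p) = 1 - 0.9772 = 0.0228

0.0228 bits


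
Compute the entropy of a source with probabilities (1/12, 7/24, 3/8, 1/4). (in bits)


H = -sum(p_i * log2(p_i)). Terms: -(1/12)*log2(1/12) = 0.298747; -(7/24)*log2(7/24) = 0.518469; -(3/8)*log2(3/8) = 0.530639; -(1/4)*log2(1/4) = 0.500000. H = 0.298747 + 0.518469 + 0.530639 + 0.500000 = 1.8479

1.8479 bits


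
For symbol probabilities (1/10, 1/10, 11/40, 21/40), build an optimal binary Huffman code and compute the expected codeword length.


Huffman construction (repeatedly merge the two least-probable nodes; each merge adds 1 bit to every symbol beneath it): 1/10 + 1/10 = 1/5; 1/5 + 11/40 = 19/40; 19/40 + 21/40 = 1. Resulting codeword lengths (in the order the probabilities were given): (3, 3, 2, 1). L_avg = sum(p_i * l_i) = 1/10*3 + 1/10*3 + 11/40*2 + 21/40*1 = 67/40 = 1.675

1.675 bits


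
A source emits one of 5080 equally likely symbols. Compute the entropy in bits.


H = log2(n) = log2(5080) = 12.3106

12.3106 bits


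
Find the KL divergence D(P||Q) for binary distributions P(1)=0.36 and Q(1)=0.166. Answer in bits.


KL = p*log2(p/q) + (1-p)*log2((1-p)/(1-q)) = 0.36*log2(0.36/0.166) + 0.64*log2(0.64/0.834) = 0.1576

0.1576 bits


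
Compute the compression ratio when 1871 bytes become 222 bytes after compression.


Ratio = original / compressed = 1871 / 222 = 8.4279

8.4279


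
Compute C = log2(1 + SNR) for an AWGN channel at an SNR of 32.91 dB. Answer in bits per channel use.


SNR_linear = 10^(32.91/10) = 1954.3395; C = log2(1 + SNR_linear) = log2(1 + 1954.3395) = 10.9332

10.9332 bits/channel use


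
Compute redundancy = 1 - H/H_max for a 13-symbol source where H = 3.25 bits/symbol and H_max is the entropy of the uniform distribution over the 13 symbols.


H_max = log2(K) = log2(13) = 3.7004 bits/symbol. Redundancy = 1 - H/H_max = 1 - 3.25/3.7004 = 1 - 0.8783 = 0.1217

0.1217


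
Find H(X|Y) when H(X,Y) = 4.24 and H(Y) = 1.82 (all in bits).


H(X|Y) = H(X,Y) - H(Y) = 4.24 - 1.82 = 2.42

2.42 bits


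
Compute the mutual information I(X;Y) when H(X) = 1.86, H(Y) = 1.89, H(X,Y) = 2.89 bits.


I(X;Y) = H(X) + H(Y) - H(X,Y) = 1.86 + 1.89 - 2.89 = 0.86

0.86 bits


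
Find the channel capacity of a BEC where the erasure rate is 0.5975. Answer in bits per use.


C = 1 - epsilon = 1 - 0.5975 = 0.4025

0.4025 bits


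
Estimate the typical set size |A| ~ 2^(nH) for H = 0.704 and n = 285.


log2|A_typical| = nH = 285 * 0.704 = 200.64, so |A_typical| ~ 2^200.64 = 2.504e+60

2.504e+60


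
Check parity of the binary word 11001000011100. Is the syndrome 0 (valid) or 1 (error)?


Syndrome = XOR of all bits = 1 XOR 1 XOR 0 XOR 0 XOR 1 XOR 0 XOR 0 XOR 0 XOR 0 XOR 1 XOR 1 XOR 1 XOR 0 XOR 0 = 0

0


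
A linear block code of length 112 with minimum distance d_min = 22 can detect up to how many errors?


Detection capability = d_min - 1 = 22 - 1 = 21

21 errors


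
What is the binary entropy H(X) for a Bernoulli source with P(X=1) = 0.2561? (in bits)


H = -p*log2(p) - (1-p)*log2(1-p). -0.2561*log2(0.2561) = 0.503293; -0.7439*log2(0.7439) = 0.317511. H = 0.503293 + 0.317511 = 0.8208

0.8208 bits


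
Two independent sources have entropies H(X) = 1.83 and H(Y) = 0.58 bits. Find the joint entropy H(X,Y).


For independent variables, H(X,Y) = H(X) + H(Y) = 1.83 + 0.58 = 2.41

2.41 bits


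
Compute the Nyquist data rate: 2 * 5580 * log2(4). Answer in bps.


Rate = 2 * B * log2(M) = 2 * 5580 * 2.0 = 22320.0

22320.0 bps


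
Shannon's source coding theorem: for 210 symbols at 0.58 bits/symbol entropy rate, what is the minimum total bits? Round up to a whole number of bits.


Minimum bits >= n * H = 210 * 0.58 = 121.8, rounded up to a whole number of bits = 122

122 bits


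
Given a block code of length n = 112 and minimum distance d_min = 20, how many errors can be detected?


Detection capability = d_min - 1 = 20 - 1 = 19

19 errors


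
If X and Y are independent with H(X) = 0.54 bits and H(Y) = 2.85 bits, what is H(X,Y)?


For independent variables, H(X,Y) = H(X) + H(Y) = 0.54 + 2.85 = 3.39

3.39 bits


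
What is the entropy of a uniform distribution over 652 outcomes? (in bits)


H = log2(n) = log2(652) = 9.3487

9.3487 bits


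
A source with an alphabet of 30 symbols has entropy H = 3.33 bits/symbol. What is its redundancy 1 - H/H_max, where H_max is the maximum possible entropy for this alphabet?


H_max = log2(K) = log2(30) = 4.9069 bits/symbol. Redundancy = 1 - H/H_max = 1 - 3.33/4.9069 = 1 - 0.6786 = 0.3214

0.3214


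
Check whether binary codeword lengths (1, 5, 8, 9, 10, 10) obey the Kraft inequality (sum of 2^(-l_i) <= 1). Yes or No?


Kraft sum = sum(2^(-l_i)) = 0.5391, need <= 1. Result: satisfied (a binary prefix-free code with these lengths exists)

Yes


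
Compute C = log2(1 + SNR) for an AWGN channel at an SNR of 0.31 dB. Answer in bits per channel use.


SNR_linear = 10^(0.31/10) = 1.074; C = log2(1 + SNR_linear) = log2(1 + 1.074) = 1.0524

1.0524 bits/channel use


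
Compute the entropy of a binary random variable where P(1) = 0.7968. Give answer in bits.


H = -p*log2(p) - (1-p)*log2(1-p). -0.7968*log2(0.7968) = 0.261120; -0.2032*log2(0.2032) = 0.467162. H = 0.261120 + 0.467162 = 0.7283

0.7283 bits


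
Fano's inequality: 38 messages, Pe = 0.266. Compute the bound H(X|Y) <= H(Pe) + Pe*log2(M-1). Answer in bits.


H(Pe) = -Pe*log2(Pe) - (1-Pe)*log2(1-Pe) = -0.266*log2(0.266) - 0.734*log2(0.734) = 0.508193 + 0.327473 = 0.8357. Pe*log2(M-1) = 0.266*log2(37) = 1.385715. Bound = H(Pe) + Pe*log2(M-1) = 0.508193 + 0.327473 + 1.385715 = 2.2214

2.2214 bits


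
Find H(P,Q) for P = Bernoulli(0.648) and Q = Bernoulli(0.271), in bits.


H(P,Q) = -p*log2(q) - (1-p)*log2(1-q). -0.648*log2(0.271) = 1.220596; -0.352*log2(0.729) = 0.160515. H(P,Q) = 1.220596 + 0.160515 = 1.3811

1.3811 bits


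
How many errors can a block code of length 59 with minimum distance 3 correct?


Correction capability = floor((d-1)/2) = floor((3-1)/2) = 1

1 errors


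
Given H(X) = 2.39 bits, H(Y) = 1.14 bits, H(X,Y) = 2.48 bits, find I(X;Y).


I(X;Y) = H(X) + H(Y) - H(X,Y) = 2.39 + 1.14 - 2.48 = 1.05

1.05 bits


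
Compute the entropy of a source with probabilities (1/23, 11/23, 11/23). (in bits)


H = -sum(p_i * log2(p_i)). Terms: -(1/23)*log2(1/23) = 0.196677; -(11/23)*log2(11/23) = 0.508932; -(11/23)*log2(11/23) = 0.508932. H = 0.196677 + 0.508932 + 0.508932 = 1.2145

1.2145 bits


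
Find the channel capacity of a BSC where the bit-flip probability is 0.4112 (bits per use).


H(p) = -p*log2(p) - (1-p)*log2(1-p) = -0.4112*log2(0.4112) - 0.5888*log2(0.5888) = 0.527195 + 0.449932 = 0.9771. C = 1 - H(p) = 1 - 0.9771 = 0.0229

0.0229 bits


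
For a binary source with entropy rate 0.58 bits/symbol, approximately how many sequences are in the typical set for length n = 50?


log2|A_typical| = nH = 50 * 0.58 = 29.0, so |A_typical| ~ 2^29.0 = 5.369e+08

5.369e+08


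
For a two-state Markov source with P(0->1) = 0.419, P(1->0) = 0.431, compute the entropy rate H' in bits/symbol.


Stationary distribution: pi_0 = p10/(p01+p10) = 0.5071, pi_1 = 0.4929. Entropy rate H' = pi_0*H(p01) + pi_1*H(p10) = 0.5071*0.981 + 0.4929*0.9862 = 0.9836

0.9836 bits/symbol


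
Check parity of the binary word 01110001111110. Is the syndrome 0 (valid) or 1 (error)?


Syndrome = XOR of all bits = 0 XOR 1 XOR 1 XOR 1 XOR 0 XOR 0 XOR 0 XOR 1 XOR 1 XOR 1 XOR 1 XOR 1 XOR 1 XOR 0 = 1

1


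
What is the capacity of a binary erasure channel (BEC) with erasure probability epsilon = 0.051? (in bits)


C = 1 - epsilon = 1 - 0.051 = 0.949

0.949 bits


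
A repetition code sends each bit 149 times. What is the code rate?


Rate = k/n = 1/149

1/149


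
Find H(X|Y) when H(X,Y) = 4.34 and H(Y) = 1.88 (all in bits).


H(X|Y) = H(X,Y) - H(Y) = 4.34 - 1.88 = 2.46

2.46 bits


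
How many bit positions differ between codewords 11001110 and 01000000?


Count differing positions: ^ . . . ^ ^ ^ . = 4 differences

4


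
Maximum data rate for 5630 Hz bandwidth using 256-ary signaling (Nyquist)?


Rate = 2 * B * log2(M) = 2 * 5630 * 8.0 = 90080.0

90080.0 bps


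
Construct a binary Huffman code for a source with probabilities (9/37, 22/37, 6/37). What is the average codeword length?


Huffman construction (repeatedly merge the two least-probable nodes; each merge adds 1 bit to every symbol beneath it): 6/37 + 9/37 = 15/37; 15/37 + 22/37 = 1. Resulting codeword lengths (in the order the probabilities were given): (2, 1, 2). L_avg = sum(p_i * l_i) = 9/37*2 + 22/37*1 + 6/37*2 = 52/37 = 1.4054

1.4054 bits


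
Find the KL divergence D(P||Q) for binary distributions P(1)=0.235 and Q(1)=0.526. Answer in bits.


KL = p*log2(p/q) + (1-p)*log2((1-p)/(1-q)) = 0.235*log2(0.235/0.526) + 0.765*log2(0.765/0.474) = 0.2551

0.2551 bits


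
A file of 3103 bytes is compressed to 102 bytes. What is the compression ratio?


Ratio = original / compressed = 3103 / 102 = 30.4216

30.4216


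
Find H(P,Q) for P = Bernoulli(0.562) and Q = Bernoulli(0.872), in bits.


H(P,Q) = -p*log2(q) - (1-p)*log2(1-q). -0.562*log2(0.872) = 0.111051; -0.438*log2(0.128) = 1.299014. H(P,Q) = 0.111051 + 1.299014 = 1.4101

1.4101 bits


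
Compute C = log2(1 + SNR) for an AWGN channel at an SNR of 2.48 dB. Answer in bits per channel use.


SNR_linear = 10^(2.48/10) = 1.7701; C = log2(1 + SNR_linear) = log2(1 + 1.7701) = 1.4699

1.4699 bits/channel use


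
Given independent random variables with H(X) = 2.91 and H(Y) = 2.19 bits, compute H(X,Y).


For independent variables, H(X,Y) = H(X) + H(Y) = 2.91 + 2.19 = 5.1

5.1 bits


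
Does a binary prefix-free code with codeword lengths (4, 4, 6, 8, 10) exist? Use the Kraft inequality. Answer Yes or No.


Kraft sum = sum(2^(-l_i)) = 0.1455, need <= 1. Result: satisfied (a binary prefix-free code with these lengths exists)

Yes


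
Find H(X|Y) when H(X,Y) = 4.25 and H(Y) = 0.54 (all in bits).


H(X|Y) = H(X,Y) - H(Y) = 4.25 - 0.54 = 3.71

3.71 bits


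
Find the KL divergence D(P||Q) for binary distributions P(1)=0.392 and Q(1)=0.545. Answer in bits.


KL = p*log2(p/q) + (1-p)*log2((1-p)/(1-q)) = 0.392*log2(0.392/0.545) + 0.608*log2(0.608/0.455) = 0.0679

0.0679 bits


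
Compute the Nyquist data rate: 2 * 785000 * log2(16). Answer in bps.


Rate = 2 * B * log2(M) = 2 * 785000 * 4.0 = 6280000.0

6280000.0 bps


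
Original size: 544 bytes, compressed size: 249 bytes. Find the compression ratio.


Ratio = original / compressed = 544 / 249 = 2.1847

2.1847


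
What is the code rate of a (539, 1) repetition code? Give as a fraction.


Rate = k/n = 1/539

1/539


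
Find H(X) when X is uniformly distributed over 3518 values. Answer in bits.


H = log2(n) = log2(3518) = 11.7805

11.7805 bits


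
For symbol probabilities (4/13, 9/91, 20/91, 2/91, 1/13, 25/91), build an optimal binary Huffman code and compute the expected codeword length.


Huffman construction (repeatedly merge the two least-probable nodes; each merge adds 1 bit to every symbol beneath it): 2/91 + 1/13 = 9/91; 9/91 + 9/91 = 18/91; 18/91 + 20/91 = 38/91; 25/91 + 4/13 = 53/91; 38/91 + 53/91 = 1. Resulting codeword lengths (in the order the probabilities were given): (2, 3, 2, 4, 4, 2). L_avg = sum(p_i * l_i) = 4/13*2 + 9/91*3 + 20/91*2 + 2/91*4 + 1/13*4 + 25/91*2 = 209/91 = 2.2967

2.2967 bits


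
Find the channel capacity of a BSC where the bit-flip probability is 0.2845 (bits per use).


H(p) = -p*log2(p) - (1-p)*log2(1-p) = -0.2845*log2(0.2845) - 0.7155*log2(0.7155) = 0.515941 + 0.345570 = 0.8615. C = 1 - H(p) = 1 - 0.8615 = 0.1385

0.1385 bits


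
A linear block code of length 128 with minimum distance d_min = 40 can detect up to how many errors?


Detection capability = d_min - 1 = 40 - 1 = 39

39 errors


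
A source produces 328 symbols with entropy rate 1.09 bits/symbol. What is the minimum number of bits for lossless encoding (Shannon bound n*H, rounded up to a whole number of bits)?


Minimum bits >= n * H = 328 * 1.09 = 357.52, rounded up to a whole number of bits = 358

358 bits


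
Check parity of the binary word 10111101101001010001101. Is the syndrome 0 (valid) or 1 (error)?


Syndrome = XOR of all bits = 1 XOR 0 XOR 1 XOR 1 XOR 1 XOR 1 XOR 0 XOR 1 XOR 1 XOR 0 XOR 1 XOR 0 XOR 0 XOR 1 XOR 0 XOR 1 XOR 0 XOR 0 XOR 0 XOR 1 XOR 1 XOR 0 XOR 1 = 1

1


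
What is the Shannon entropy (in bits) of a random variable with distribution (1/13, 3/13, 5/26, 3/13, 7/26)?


H = -sum(p_i * log2(p_i)). Terms: -(1/13)*log2(1/13) = 0.284649; -(3/13)*log2(3/13) = 0.488187; -(5/26)*log2(5/26) = 0.457406; -(3/13)*log2(3/13) = 0.488187; -(7/26)*log2(7/26) = 0.509677. H = 0.284649 + 0.488187 + 0.457406 + 0.488187 + 0.509677 = 2.2281

2.2281 bits


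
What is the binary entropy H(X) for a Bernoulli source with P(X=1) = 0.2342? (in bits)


H = -p*log2(p) - (1-p)*log2(1-p). -0.2342*log2(0.2342) = 0.490459; -0.7658*log2(0.7658) = 0.294803. H = 0.490459 + 0.294803 = 0.7853

0.7853 bits


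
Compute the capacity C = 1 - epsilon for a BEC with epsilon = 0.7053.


C = 1 - epsilon = 1 - 0.7053 = 0.2947

0.2947 bits


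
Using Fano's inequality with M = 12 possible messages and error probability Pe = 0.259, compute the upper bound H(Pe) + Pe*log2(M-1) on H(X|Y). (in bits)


H(Pe) = -Pe*log2(Pe) - (1-Pe)*log2(1-Pe) = -0.259*log2(0.259) - 0.741*log2(0.741) = 0.504785 + 0.320449 = 0.8252. Pe*log2(M-1) = 0.259*log2(11) = 0.895993. Bound = H(Pe) + Pe*log2(M-1) = 0.504785 + 0.320449 + 0.895993 = 1.7212

1.7212 bits


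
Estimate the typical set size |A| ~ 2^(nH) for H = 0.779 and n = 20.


log2|A_typical| = nH = 20 * 0.779 = 15.58, so |A_typical| ~ 2^15.58 = 4.898e+04

4.898e+04


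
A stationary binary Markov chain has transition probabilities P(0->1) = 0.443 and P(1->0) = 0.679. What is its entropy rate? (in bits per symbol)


Stationary distribution: pi_0 = p10/(p01+p10) = 0.6052, pi_1 = 0.3948. Entropy rate H' = pi_0*H(p01) + pi_1*H(p10) = 0.6052*0.9906 + 0.3948*0.9055 = 0.957

0.957 bits/symbol


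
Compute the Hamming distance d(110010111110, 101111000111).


Count differing positions: . ^ ^ ^ . ^ ^ ^ ^ . . ^ = 8 differences

8


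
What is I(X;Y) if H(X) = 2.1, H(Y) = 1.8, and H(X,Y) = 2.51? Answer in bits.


I(X;Y) = H(X) + H(Y) - H(X,Y) = 2.1 + 1.8 - 2.51 = 1.39

1.39 bits


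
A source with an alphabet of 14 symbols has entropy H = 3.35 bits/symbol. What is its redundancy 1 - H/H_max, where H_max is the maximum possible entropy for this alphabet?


H_max = log2(K) = log2(14) = 3.8074 bits/symbol. Redundancy = 1 - H/H_max = 1 - 3.35/3.8074 = 1 - 0.8799 = 0.1201

0.1201


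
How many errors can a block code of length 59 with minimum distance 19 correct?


Correction capability = floor((d-1)/2) = floor((19-1)/2) = 9

9 errors


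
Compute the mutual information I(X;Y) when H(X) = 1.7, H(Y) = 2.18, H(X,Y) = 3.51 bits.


I(X;Y) = H(X) + H(Y) - H(X,Y) = 1.7 + 2.18 - 3.51 = 0.37

0.37 bits


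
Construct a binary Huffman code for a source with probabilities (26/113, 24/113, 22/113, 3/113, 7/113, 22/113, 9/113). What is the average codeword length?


Huffman construction (repeatedly merge the two least-probable nodes; each merge adds 1 bit to every symbol beneath it): 3/113 + 7/113 = 10/113; 9/113 + 10/113 = 19/113; 19/113 + 22/113 = 41/113; 22/113 + 24/113 = 46/113; 26/113 + 41/113 = 67/113; 46/113 + 67/113 = 1. Resulting codeword lengths (in the order the probabilities were given): (2, 2, 3, 5, 5, 2, 4). L_avg = sum(p_i * l_i) = 26/113*2 + 24/113*2 + 22/113*3 + 3/113*5 + 7/113*5 + 22/113*2 + 9/113*4 = 296/113 = 2.6195

2.6195 bits


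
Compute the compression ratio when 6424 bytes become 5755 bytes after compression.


Ratio = original / compressed = 6424 / 5755 = 1.1162

1.1162


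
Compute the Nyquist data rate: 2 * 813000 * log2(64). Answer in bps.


Rate = 2 * B * log2(M) = 2 * 813000 * 6.0 = 9756000.0

9756000.0 bps


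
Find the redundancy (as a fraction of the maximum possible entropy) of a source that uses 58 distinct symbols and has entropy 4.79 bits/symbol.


H_max = log2(K) = log2(58) = 5.858 bits/symbol. Redundancy = 1 - H/H_max = 1 - 4.79/5.858 = 1 - 0.8177 = 0.1823

0.1823


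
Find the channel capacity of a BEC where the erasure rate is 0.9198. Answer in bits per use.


C = 1 - epsilon = 1 - 0.9198 = 0.0802

0.0802 bits


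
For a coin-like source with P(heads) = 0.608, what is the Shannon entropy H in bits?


H = -p*log2(p) - (1-p)*log2(1-p). -0.608*log2(0.608) = 0.436457; -0.392*log2(0.392) = 0.529621. H = 0.436457 + 0.529621 = 0.9661

0.9661 bits


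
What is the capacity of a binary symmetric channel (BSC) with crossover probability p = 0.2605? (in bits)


H(p) = -p*log2(p) - (1-p)*log2(1-p) = -0.2605*log2(0.2605) - 0.7395*log2(0.7395) = 0.505538 + 0.321962 = 0.8275. C = 1 - H(p) = 1 - 0.8275 = 0.1725

0.1725 bits


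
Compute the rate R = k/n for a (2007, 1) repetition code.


Rate = k/n = 1/2007

1/2007


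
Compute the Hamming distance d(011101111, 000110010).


Count differing positions: . ^ ^ . ^ ^ ^ . ^ = 6 differences

6


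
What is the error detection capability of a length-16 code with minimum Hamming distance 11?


Detection capability = d_min - 1 = 11 - 1 = 10

10 errors


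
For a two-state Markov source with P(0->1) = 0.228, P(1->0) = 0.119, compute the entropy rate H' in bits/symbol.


Stationary distribution: pi_0 = p10/(p01+p10) = 0.3429, pi_1 = 0.6571. Entropy rate H' = pi_0*H(p01) + pi_1*H(p10) = 0.3429*0.7745 + 0.6571*0.5265 = 0.6115

0.6115 bits/symbol


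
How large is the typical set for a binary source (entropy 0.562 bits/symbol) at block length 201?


log2|A_typical| = nH = 201 * 0.562 = 112.962, so |A_typical| ~ 2^112.962 = 1.011e+34

1.011e+34


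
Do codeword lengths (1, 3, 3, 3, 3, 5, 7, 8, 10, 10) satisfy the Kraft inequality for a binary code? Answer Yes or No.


Kraft sum = sum(2^(-l_i)) = 1.0449, need <= 1. Result: violated (a binary prefix-free code with these lengths cannot exist)

No


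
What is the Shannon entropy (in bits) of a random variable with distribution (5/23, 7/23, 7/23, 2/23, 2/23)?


H = -sum(p_i * log2(p_i)). Terms: -(5/23)*log2(5/23) = 0.478616; -(7/23)*log2(7/23) = 0.522324; -(7/23)*log2(7/23) = 0.522324; -(2/23)*log2(2/23) = 0.306397; -(2/23)*log2(2/23) = 0.306397. H = 0.478616 + 0.522324 + 0.522324 + 0.306397 + 0.306397 = 2.1361

2.1361 bits


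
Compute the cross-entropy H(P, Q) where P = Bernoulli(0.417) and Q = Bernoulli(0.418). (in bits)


H(P,Q) = -p*log2(q) - (1-p)*log2(1-q). -0.417*log2(0.418) = 0.524763; -0.583*log2(0.582) = 0.455270. H(P,Q) = 0.524763 + 0.455270 = 0.98

0.98 bits


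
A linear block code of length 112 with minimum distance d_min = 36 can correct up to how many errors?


Correction capability = floor((d-1)/2) = floor((36-1)/2) = 17

17 errors


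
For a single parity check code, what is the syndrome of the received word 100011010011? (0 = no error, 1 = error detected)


Syndrome = XOR of all bits = 1 XOR 0 XOR 0 XOR 0 XOR 1 XOR 1 XOR 0 XOR 1 XOR 0 XOR 0 XOR 1 XOR 1 = 0

0


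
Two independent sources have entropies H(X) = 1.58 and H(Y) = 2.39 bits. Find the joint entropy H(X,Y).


For independent variables, H(X,Y) = H(X) + H(Y) = 1.58 + 2.39 = 3.97

3.97 bits


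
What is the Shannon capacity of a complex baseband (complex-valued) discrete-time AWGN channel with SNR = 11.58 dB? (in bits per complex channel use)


SNR_linear = 10^(11.58/10) = 14.388; C = log2(1 + SNR_linear) = log2(1 + 14.388) = 3.9437

3.9437 bits/channel use


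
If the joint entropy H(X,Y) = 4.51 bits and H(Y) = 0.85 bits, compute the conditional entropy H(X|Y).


H(X|Y) = H(X,Y) - H(Y) = 4.51 - 0.85 = 3.66

3.66 bits


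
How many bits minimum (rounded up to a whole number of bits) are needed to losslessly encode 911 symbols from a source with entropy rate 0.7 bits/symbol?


Minimum bits >= n * H = 911 * 0.7 = 637.7, rounded up to a whole number of bits = 638

638 bits


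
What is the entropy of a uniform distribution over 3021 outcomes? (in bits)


H = log2(n) = log2(3021) = 11.5608

11.5608 bits


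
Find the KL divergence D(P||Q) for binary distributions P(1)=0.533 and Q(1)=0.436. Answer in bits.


KL = p*log2(p/q) + (1-p)*log2((1-p)/(1-q)) = 0.533*log2(0.533/0.436) + 0.467*log2(0.467/0.564) = 0.0273

0.0273 bits


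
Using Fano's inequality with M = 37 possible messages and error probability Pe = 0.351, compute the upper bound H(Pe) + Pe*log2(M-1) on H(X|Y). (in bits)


H(Pe) = -Pe*log2(Pe) - (1-Pe)*log2(1-Pe) = -0.351*log2(0.351) - 0.649*log2(0.649) = 0.530170 + 0.404788 = 0.935. Pe*log2(M-1) = 0.351*log2(36) = 1.814644. Bound = H(Pe) + Pe*log2(M-1) = 0.530170 + 0.404788 + 1.814644 = 2.7496

2.7496 bits


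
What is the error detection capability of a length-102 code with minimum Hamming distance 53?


Detection capability = d_min - 1 = 53 - 1 = 52

52 errors


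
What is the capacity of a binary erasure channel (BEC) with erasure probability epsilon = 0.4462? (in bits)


C = 1 - epsilon = 1 - 0.4462 = 0.5538

0.5538 bits


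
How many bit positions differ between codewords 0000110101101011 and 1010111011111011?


Count differing positions: ^ . ^ . . . ^ ^ ^ . . ^ . . . . = 6 differences

6


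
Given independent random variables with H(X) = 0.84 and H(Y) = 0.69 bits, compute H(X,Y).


For independent variables, H(X,Y) = H(X) + H(Y) = 0.84 + 0.69 = 1.53

1.53 bits


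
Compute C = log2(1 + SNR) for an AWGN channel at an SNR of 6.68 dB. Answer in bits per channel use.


SNR_linear = 10^(6.68/10) = 4.6559; C = log2(1 + SNR_linear) = log2(1 + 4.6559) = 2.4997

2.4997 bits/channel use


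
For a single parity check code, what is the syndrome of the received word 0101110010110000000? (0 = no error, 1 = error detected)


Syndrome = XOR of all bits = 0 XOR 1 XOR 0 XOR 1 XOR 1 XOR 1 XOR 0 XOR 0 XOR 1 XOR 0 XOR 1 XOR 1 XOR 0 XOR 0 XOR 0 XOR 0 XOR 0 XOR 0 XOR 0 = 1

1


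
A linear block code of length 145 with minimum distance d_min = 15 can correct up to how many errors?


Correction capability = floor((d-1)/2) = floor((15-1)/2) = 7

7 errors


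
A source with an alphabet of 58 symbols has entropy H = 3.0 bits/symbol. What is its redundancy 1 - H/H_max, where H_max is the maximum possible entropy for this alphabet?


H_max = log2(K) = log2(58) = 5.858 bits/symbol. Redundancy = 1 - H/H_max = 1 - 3.0/5.858 = 1 - 0.5121 = 0.4879

0.4879


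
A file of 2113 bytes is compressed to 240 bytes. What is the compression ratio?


Ratio = original / compressed = 2113 / 240 = 8.8042

8.8042


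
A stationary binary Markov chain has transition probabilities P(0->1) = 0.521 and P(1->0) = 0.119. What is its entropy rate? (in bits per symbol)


Stationary distribution: pi_0 = p10/(p01+p10) = 0.1859, pi_1 = 0.8141. Entropy rate H' = pi_0*H(p01) + pi_1*H(p10) = 0.1859*0.9987 + 0.8141*0.5265 = 0.6143

0.6143 bits/symbol


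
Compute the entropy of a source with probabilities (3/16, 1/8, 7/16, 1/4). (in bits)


H = -sum(p_i * log2(p_i)). Terms: -(3/16)*log2(3/16) = 0.452820; -(1/8)*log2(1/8) = 0.375000; -(7/16)*log2(7/16) = 0.521782; -(1/4)*log2(1/4) = 0.500000. H = 0.452820 + 0.375000 + 0.521782 + 0.500000 = 1.8496

1.8496 bits
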